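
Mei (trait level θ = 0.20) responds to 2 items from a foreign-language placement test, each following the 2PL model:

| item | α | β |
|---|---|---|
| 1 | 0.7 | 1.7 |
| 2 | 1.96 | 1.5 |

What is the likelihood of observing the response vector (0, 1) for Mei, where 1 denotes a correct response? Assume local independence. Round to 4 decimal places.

0.0538

P(θ) = 1 / (1 + exp(−α(θ − β)))
P_1 = 1/(1+e^{1.0500}) = 0.2592
P_2 = 1/(1+e^{2.5480}) = 0.0726
L = (1−P_1) × P_2 = 0.7408 × 0.0726 = 0.05375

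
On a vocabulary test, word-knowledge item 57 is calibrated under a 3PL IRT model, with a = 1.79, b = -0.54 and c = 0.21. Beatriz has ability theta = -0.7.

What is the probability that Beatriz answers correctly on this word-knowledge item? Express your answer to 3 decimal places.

0.549

P(theta) = c + (1 − c) · 1 / (1 + exp(−a(theta − b)))
Exponent: 1.79 × (-0.7 − (-0.54)) = -0.2864
1/(1 + e^{0.2864}) = 0.4289
P = 0.21 + 0.79 × 0.4289 = 0.5488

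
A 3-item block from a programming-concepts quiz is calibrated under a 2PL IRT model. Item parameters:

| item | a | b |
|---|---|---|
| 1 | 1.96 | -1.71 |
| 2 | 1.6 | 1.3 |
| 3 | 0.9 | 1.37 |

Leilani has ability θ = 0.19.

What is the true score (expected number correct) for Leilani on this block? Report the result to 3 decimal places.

1.378

P(θ) = 1 / (1 + exp(−a(θ − b)))
P_1 = 1/(1+e^{-3.7240}) = 0.9764
P_2 = 1/(1+e^{1.7760}) = 0.1448
P_3 = 1/(1+e^{1.0620}) = 0.2569
E[score] = 0.9764 + 0.1448 + 0.2569 = 1.3782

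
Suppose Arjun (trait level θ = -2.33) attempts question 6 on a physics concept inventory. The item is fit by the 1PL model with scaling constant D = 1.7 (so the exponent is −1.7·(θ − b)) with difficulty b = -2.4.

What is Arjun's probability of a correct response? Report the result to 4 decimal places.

P(θ) = 1 / (1 + exp(−D·(θ − b)))
Exponent: 1.7 × (-2.33 − (-2.4)) = 0.1190
1/(1 + e^{-0.1190}) = 0.5297
P = 0.5297

0.5297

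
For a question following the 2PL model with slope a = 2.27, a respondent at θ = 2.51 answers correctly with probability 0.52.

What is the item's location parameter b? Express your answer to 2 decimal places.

P(θ) = 1 / (1 + exp(−a(θ − b)))
logit(0.52) = ln(0.52/0.48) = 0.0800
b = θ − logit/(a) = 2.51 − 0.0800/2.2700 = 2.4747

2.47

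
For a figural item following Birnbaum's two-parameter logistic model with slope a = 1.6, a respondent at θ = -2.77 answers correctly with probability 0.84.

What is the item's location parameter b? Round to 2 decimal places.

-3.81

P(θ) = 1 / (1 + exp(−a(θ − b)))
logit(0.84) = ln(0.84/0.16) = 1.6582
b = θ − logit/(a) = -2.77 − 1.6582/1.6000 = -3.8064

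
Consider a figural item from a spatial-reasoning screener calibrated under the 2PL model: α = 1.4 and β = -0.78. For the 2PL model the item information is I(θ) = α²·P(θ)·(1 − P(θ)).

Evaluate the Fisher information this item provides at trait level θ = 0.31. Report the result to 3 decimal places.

0.288

P = 1/(1+e^{-1.5260}) = 0.8214
P(1−P) = 0.8214 × 0.1786 = 0.1467
I = α² × P(1−P) = 1.4² × 0.1467 = 0.28751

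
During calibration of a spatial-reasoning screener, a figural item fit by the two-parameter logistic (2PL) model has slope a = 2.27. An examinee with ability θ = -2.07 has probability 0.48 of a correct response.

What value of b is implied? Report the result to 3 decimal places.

P(θ) = 1 / (1 + exp(−a(θ − b)))
logit(0.48) = ln(0.48/0.52) = -0.0800
b = θ − logit/(a) = -2.07 − (-0.0800)/2.2700 = -2.0347

-2.035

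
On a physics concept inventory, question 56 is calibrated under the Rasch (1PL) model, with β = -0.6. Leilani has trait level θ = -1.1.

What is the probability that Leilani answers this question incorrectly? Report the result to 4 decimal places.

P(θ) = 1 / (1 + exp(−(θ − β)))
Exponent: (-1.1 − (-0.6)) = -0.5000
1/(1 + e^{0.5000}) = 0.3775
P = 0.3775
P(incorrect) = 1 − 0.3775 = 0.6225

0.6225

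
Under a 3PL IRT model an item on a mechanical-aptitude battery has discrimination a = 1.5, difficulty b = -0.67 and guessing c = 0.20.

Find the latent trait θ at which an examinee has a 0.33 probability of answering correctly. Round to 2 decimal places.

P(θ) = c + (1 − c) · 1 / (1 + exp(−a(θ − b)))
Remove guessing floor: (0.33 − 0.20)/(1 − 0.20) = 0.1625
logit = ln(0.1625/0.8375) = -1.6397
θ = b + logit/(a) = -0.67 + (-1.6397)/1.5000 = -1.7632

-1.76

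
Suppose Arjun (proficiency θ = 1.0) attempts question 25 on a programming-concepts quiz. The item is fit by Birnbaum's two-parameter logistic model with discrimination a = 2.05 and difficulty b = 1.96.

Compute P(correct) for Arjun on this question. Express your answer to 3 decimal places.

0.123

P(θ) = 1 / (1 + exp(−a(θ − b)))
Exponent: 2.05 × (1.0 − 1.96) = -1.9680
1/(1 + e^{1.9680}) = 0.1226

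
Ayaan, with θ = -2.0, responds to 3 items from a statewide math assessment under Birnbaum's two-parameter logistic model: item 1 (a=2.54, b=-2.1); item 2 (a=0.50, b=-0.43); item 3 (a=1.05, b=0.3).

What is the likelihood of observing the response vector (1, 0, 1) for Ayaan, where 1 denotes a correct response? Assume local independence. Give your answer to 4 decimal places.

0.0317

P(θ) = 1 / (1 + exp(−a(θ − b)))
P_1 = 1/(1+e^{-0.2540}) = 0.5632
P_2 = 1/(1+e^{0.7850}) = 0.3132
P_3 = 1/(1+e^{2.4150}) = 0.0820
L = P_1 × (1−P_2) × P_3 = 0.5632 × 0.6868 × 0.0820 = 0.03173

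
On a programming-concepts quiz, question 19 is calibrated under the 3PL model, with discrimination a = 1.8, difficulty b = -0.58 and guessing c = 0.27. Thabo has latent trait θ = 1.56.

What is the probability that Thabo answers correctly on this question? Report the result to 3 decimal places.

P(θ) = c + (1 − c) · 1 / (1 + exp(−a(θ − b)))
Exponent: 1.8 × (1.56 − (-0.58)) = 3.8520
1/(1 + e^{-3.8520}) = 0.9792
P = 0.27 + 0.73 × 0.9792 = 0.9848

0.985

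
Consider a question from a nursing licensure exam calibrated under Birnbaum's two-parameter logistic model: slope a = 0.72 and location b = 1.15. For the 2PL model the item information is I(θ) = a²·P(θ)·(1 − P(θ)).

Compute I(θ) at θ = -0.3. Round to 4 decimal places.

0.0998

P = 1/(1+e^{1.0440}) = 0.2604
P(1−P) = 0.2604 × 0.7396 = 0.1926
I = a² × P(1−P) = 0.72² × 0.1926 = 0.09983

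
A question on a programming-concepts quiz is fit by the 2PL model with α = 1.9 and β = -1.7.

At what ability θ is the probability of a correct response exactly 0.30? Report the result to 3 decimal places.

-2.146

P(θ) = 1 / (1 + exp(−α(θ − β)))
logit = ln(0.3000/0.7000) = -0.8473
θ = β + logit/(α) = -1.7 + (-0.8473)/1.9000 = -2.1459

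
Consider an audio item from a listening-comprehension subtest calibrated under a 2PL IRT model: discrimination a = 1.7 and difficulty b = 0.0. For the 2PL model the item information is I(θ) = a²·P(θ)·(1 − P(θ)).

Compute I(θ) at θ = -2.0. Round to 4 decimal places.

P = 1/(1+e^{3.4000}) = 0.0323
P(1−P) = 0.0323 × 0.9677 = 0.0313
I = a² × P(1−P) = 1.7² × 0.0313 = 0.09032

0.0903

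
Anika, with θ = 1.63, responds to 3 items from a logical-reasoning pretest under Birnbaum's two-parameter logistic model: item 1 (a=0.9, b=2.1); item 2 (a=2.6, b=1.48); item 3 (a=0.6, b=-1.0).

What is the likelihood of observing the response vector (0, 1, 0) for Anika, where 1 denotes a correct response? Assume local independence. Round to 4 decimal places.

P(θ) = 1 / (1 + exp(−a(θ − b)))
P_1 = 1/(1+e^{0.4230}) = 0.3958
P_2 = 1/(1+e^{-0.3900}) = 0.5963
P_3 = 1/(1+e^{-1.5780}) = 0.8289
L = (1−P_1) × P_2 × (1−P_3) = 0.6042 × 0.5963 × 0.1711 = 0.06164

0.0616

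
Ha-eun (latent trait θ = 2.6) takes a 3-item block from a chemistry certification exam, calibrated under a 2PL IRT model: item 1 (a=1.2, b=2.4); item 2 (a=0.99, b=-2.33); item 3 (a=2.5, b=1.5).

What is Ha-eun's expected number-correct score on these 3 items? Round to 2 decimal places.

2.49

P(θ) = 1 / (1 + exp(−a(θ − b)))
P_1 = 1/(1+e^{-0.2400}) = 0.5597
P_2 = 1/(1+e^{-4.8807}) = 0.9925
P_3 = 1/(1+e^{-2.7500}) = 0.9399
E[score] = 0.5597 + 0.9925 + 0.9399 = 2.4921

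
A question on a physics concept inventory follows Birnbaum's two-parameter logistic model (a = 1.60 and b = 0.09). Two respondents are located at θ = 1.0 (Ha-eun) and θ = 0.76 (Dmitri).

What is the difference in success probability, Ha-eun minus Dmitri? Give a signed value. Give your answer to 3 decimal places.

0.066

P(θ) = 1 / (1 + exp(−a(θ − b)))
P(Ha-eun) = 0.8109  [exponent 1.4560]
P(Dmitri) = 0.7450  [exponent 1.0720]
Difference = 0.8109 − 0.7450 = 0.0659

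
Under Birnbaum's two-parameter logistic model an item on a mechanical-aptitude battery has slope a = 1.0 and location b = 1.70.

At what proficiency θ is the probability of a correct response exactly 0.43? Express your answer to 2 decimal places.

1.42

P(θ) = 1 / (1 + exp(−a(θ − b)))
logit = ln(0.4300/0.5700) = -0.2819
θ = b + logit/(a) = 1.70 + (-0.2819)/1.0000 = 1.4181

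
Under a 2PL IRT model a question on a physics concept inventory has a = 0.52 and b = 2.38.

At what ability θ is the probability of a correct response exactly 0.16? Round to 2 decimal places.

P(θ) = 1 / (1 + exp(−a(θ − b)))
logit = ln(0.1600/0.8400) = -1.6582
θ = b + logit/(a) = 2.38 + (-1.6582)/0.5200 = -0.8089

-0.81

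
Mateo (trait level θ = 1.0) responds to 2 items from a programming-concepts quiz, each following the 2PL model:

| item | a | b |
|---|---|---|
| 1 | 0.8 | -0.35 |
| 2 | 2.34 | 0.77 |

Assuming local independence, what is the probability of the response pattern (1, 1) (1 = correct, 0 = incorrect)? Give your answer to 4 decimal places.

0.4713

P(θ) = 1 / (1 + exp(−a(θ − b)))
P_1 = 1/(1+e^{-1.0800}) = 0.7465
P_2 = 1/(1+e^{-0.5382}) = 0.6314
L = P_1 × P_2 = 0.7465 × 0.6314 = 0.47133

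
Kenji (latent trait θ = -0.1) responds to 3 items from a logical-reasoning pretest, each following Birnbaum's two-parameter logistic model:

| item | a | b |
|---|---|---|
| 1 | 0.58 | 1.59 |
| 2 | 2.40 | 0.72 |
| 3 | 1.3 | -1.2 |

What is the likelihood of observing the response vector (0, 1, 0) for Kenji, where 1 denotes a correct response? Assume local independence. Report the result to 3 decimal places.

0.017

P(θ) = 1 / (1 + exp(−a(θ − b)))
P_1 = 1/(1+e^{0.9802}) = 0.2729
P_2 = 1/(1+e^{1.9680}) = 0.1226
P_3 = 1/(1+e^{-1.4300}) = 0.8069
L = (1−P_1) × P_2 × (1−P_3) = 0.7271 × 0.1226 × 0.1931 = 0.01721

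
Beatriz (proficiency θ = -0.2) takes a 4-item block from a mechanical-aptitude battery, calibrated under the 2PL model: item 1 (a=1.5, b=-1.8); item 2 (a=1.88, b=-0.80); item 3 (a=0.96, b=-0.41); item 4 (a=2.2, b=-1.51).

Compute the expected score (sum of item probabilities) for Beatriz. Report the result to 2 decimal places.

P(θ) = 1 / (1 + exp(−a(θ − b)))
P_1 = 1/(1+e^{-2.4000}) = 0.9168
P_2 = 1/(1+e^{-1.1280}) = 0.7555
P_3 = 1/(1+e^{-0.2016}) = 0.5502
P_4 = 1/(1+e^{-2.8820}) = 0.9469
E[score] = 0.9168 + 0.7555 + 0.5502 + 0.9469 = 3.1695

3.17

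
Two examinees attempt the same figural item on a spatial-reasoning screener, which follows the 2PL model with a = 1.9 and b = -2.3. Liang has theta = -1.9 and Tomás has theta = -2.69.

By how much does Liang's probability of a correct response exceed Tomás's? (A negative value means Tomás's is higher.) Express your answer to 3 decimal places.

0.359

P(theta) = 1 / (1 + exp(−a(theta − b)))
P(Liang) = 0.6814  [exponent 0.7600]
P(Tomás) = 0.3228  [exponent -0.7410]
Difference = 0.6814 − 0.3228 = 0.3586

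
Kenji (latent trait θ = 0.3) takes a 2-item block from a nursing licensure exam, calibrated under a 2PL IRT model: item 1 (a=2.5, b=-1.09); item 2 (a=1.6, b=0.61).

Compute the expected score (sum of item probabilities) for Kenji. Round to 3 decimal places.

1.348

P(θ) = 1 / (1 + exp(−a(θ − b)))
P_1 = 1/(1+e^{-3.4750}) = 0.9700
P_2 = 1/(1+e^{0.4960}) = 0.3785
E[score] = 0.9700 + 0.3785 = 1.3484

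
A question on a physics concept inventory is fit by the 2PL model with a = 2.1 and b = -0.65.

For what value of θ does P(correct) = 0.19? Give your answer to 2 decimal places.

P(θ) = 1 / (1 + exp(−a(θ − b)))
logit = ln(0.1900/0.8100) = -1.4500
θ = b + logit/(a) = -0.65 + (-1.4500)/2.1000 = -1.3405

-1.34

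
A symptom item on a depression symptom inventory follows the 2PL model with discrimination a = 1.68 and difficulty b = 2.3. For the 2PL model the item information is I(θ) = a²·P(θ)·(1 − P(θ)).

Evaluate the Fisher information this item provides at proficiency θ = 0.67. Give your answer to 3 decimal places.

P = 1/(1+e^{2.7384}) = 0.0607
P(1−P) = 0.0607 × 0.9393 = 0.0571
I = a² × P(1−P) = 1.68² × 0.0571 = 0.16103

0.161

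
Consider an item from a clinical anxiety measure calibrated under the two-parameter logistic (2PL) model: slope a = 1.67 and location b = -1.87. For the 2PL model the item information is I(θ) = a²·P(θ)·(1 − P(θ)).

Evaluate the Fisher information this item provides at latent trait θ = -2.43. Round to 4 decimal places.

0.5645

P = 1/(1+e^{0.9352}) = 0.2819
P(1−P) = 0.2819 × 0.7181 = 0.2024
I = a² × P(1−P) = 1.67² × 0.2024 = 0.56453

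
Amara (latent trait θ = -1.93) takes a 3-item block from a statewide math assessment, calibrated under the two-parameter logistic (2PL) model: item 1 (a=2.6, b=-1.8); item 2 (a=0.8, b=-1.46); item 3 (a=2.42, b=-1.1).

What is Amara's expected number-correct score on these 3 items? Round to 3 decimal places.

0.942

P(θ) = 1 / (1 + exp(−a(θ − b)))
P_1 = 1/(1+e^{0.3380}) = 0.4163
P_2 = 1/(1+e^{0.3760}) = 0.4071
P_3 = 1/(1+e^{2.0086}) = 0.1183
E[score] = 0.4163 + 0.4071 + 0.1183 = 0.9417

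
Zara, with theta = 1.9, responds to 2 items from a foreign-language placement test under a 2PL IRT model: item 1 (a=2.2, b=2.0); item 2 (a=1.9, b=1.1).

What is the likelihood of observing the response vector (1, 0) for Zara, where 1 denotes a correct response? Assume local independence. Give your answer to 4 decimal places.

0.0799

P(theta) = 1 / (1 + exp(−a(theta − b)))
P_1 = 1/(1+e^{0.2200}) = 0.4452
P_2 = 1/(1+e^{-1.5200}) = 0.8205
L = P_1 × (1−P_2) = 0.4452 × 0.1795 = 0.07990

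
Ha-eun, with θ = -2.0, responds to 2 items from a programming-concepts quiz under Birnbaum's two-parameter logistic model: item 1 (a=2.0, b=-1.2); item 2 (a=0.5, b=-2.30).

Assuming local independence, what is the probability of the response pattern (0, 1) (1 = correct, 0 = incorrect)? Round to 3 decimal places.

0.447

P(θ) = 1 / (1 + exp(−a(θ − b)))
P_1 = 1/(1+e^{1.6000}) = 0.1680
P_2 = 1/(1+e^{-0.1500}) = 0.5374
L = (1−P_1) × P_2 = 0.8320 × 0.5374 = 0.44715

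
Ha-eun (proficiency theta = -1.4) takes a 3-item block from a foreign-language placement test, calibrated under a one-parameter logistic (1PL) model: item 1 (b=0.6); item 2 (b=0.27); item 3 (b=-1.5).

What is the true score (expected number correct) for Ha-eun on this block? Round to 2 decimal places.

P(theta) = 1 / (1 + exp(−(theta − b)))
P_1 = 1/(1+e^{2.0000}) = 0.1192
P_2 = 1/(1+e^{1.6700}) = 0.1584
P_3 = 1/(1+e^{-0.1000}) = 0.5250
E[score] = 0.1192 + 0.1584 + 0.5250 = 0.8026

0.80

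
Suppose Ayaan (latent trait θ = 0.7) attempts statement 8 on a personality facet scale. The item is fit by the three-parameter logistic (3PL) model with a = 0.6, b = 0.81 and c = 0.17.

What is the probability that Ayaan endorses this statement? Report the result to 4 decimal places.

P(θ) = c + (1 − c) · 1 / (1 + exp(−a(θ − b)))
Exponent: 0.6 × (0.7 − 0.81) = -0.0660
1/(1 + e^{0.0660}) = 0.4835
P = 0.17 + 0.83 × 0.4835 = 0.5713

0.5713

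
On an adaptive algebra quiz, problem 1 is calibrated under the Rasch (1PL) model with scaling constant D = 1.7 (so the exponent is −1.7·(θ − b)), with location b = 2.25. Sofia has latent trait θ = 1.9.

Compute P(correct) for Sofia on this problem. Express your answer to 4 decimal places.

0.3555

P(θ) = 1 / (1 + exp(−D·(θ − b)))
Exponent: 1.7 × (1.9 − 2.25) = -0.5950
1/(1 + e^{0.5950}) = 0.3555
P = 0.3555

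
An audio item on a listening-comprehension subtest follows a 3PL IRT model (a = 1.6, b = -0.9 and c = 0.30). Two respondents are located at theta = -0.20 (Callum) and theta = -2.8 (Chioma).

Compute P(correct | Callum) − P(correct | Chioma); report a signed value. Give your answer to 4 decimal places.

P(theta) = c + (1 − c) · 1 / (1 + exp(−a(theta − b)))
P(Callum) = 0.8278  [exponent 1.1200]
P(Chioma) = 0.3320  [exponent -3.0400]
Difference = 0.8278 − 0.3320 = 0.4958

0.4958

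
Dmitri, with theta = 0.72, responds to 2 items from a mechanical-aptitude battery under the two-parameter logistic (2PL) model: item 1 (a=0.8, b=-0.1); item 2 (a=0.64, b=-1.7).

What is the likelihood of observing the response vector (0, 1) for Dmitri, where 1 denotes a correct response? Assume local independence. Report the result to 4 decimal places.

P(theta) = 1 / (1 + exp(−a(theta − b)))
P_1 = 1/(1+e^{-0.6560}) = 0.6584
P_2 = 1/(1+e^{-1.5488}) = 0.8247
L = (1−P_1) × P_2 = 0.3416 × 0.8247 = 0.28176

0.2818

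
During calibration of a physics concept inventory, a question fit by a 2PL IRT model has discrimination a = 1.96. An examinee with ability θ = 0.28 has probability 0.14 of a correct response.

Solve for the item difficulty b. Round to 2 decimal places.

1.21

P(θ) = 1 / (1 + exp(−a(θ − b)))
logit(0.14) = ln(0.14/0.86) = -1.8153
b = θ − logit/(a) = 0.28 − (-1.8153)/1.9600 = 1.2062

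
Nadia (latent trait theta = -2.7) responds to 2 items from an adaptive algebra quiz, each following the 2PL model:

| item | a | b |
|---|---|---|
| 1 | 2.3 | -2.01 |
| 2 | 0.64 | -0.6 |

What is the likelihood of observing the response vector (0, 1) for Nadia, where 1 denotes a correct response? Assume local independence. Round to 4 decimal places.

P(theta) = 1 / (1 + exp(−a(theta − b)))
P_1 = 1/(1+e^{1.5870}) = 0.1698
P_2 = 1/(1+e^{1.3440}) = 0.2069
L = (1−P_1) × P_2 = 0.8302 × 0.2069 = 0.17173

0.1717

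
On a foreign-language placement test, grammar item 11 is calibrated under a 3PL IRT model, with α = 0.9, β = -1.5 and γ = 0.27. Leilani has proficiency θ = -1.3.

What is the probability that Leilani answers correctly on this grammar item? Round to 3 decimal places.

P(θ) = γ + (1 − γ) · 1 / (1 + exp(−α(θ − β)))
Exponent: 0.9 × (-1.3 − (-1.5)) = 0.1800
1/(1 + e^{-0.1800}) = 0.5449
P = 0.27 + 0.73 × 0.5449 = 0.6678

0.668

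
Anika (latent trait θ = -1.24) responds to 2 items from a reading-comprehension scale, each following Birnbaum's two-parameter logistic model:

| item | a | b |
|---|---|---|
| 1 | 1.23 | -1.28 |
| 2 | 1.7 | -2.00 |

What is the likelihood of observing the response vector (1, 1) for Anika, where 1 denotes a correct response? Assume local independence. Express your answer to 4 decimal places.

0.4019

P(θ) = 1 / (1 + exp(−a(θ − b)))
P_1 = 1/(1+e^{-0.0492}) = 0.5123
P_2 = 1/(1+e^{-1.2920}) = 0.7845
L = P_1 × P_2 = 0.5123 × 0.7845 = 0.40189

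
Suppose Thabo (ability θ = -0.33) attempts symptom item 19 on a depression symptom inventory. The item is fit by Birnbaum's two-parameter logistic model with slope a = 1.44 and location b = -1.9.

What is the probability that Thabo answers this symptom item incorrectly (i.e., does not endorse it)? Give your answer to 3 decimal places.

0.094

P(θ) = 1 / (1 + exp(−a(θ − b)))
Exponent: 1.44 × (-0.33 − (-1.9)) = 2.2608
1/(1 + e^{-2.2608}) = 0.9056
P(incorrect) = 1 − 0.9056 = 0.0944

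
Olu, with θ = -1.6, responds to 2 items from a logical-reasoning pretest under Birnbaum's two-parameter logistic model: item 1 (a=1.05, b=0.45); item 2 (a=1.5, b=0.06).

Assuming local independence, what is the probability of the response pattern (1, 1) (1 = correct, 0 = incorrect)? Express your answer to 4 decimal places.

P(θ) = 1 / (1 + exp(−a(θ − b)))
P_1 = 1/(1+e^{2.1525}) = 0.1041
P_2 = 1/(1+e^{2.4900}) = 0.0766
L = P_1 × P_2 = 0.1041 × 0.0766 = 0.00797

0.0080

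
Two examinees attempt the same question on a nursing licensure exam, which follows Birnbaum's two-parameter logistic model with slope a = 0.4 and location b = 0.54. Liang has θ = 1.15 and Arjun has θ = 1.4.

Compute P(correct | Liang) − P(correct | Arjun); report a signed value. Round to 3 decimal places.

P(θ) = 1 / (1 + exp(−a(θ − b)))
P(Liang) = 0.5607  [exponent 0.2440]
P(Arjun) = 0.5852  [exponent 0.3440]
Difference = 0.5607 − 0.5852 = -0.0245

-0.024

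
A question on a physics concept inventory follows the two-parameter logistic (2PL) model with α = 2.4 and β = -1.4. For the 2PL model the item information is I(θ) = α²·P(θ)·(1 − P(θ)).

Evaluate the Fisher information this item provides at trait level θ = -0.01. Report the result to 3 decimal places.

0.191

P = 1/(1+e^{-3.3360}) = 0.9656
P(1−P) = 0.9656 × 0.0344 = 0.0332
I = α² × P(1−P) = 2.4² × 0.0332 = 0.19110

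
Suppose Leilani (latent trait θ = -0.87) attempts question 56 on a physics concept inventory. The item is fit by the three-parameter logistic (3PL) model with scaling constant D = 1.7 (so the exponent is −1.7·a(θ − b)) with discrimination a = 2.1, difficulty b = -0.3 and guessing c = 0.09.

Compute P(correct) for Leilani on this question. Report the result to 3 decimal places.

0.195

P(θ) = c + (1 − c) · 1 / (1 + exp(−D·a(θ − b)))
Exponent: 1.7 × 2.1 × (-0.87 − (-0.3)) = -2.0349
1/(1 + e^{2.0349}) = 0.1156
P = 0.09 + 0.91 × 0.1156 = 0.1952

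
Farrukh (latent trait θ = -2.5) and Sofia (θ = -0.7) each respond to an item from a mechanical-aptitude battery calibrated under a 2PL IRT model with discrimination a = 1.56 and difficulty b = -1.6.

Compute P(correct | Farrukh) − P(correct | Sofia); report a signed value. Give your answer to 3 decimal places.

-0.606

P(θ) = 1 / (1 + exp(−a(θ − b)))
P(Farrukh) = 0.1972  [exponent -1.4040]
P(Sofia) = 0.8028  [exponent 1.4040]
Difference = 0.1972 − 0.8028 = -0.6056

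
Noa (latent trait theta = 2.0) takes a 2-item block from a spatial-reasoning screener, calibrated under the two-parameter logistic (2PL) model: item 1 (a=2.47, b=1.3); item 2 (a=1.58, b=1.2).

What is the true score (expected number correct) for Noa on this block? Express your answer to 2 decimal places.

P(theta) = 1 / (1 + exp(−a(theta − b)))
P_1 = 1/(1+e^{-1.7290}) = 0.8493
P_2 = 1/(1+e^{-1.2640}) = 0.7797
E[score] = 0.8493 + 0.7797 = 1.6290

1.63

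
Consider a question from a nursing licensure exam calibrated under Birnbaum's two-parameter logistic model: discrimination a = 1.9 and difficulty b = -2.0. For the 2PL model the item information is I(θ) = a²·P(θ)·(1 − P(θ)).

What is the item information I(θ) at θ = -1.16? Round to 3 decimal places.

P = 1/(1+e^{-1.5960}) = 0.8315
P(1−P) = 0.8315 × 0.1685 = 0.1401
I = a² × P(1−P) = 1.9² × 0.1401 = 0.50589

0.506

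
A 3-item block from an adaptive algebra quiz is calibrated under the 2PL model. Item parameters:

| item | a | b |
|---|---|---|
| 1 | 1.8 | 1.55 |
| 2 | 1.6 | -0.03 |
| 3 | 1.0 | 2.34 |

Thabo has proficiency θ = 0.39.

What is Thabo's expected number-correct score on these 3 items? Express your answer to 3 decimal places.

P(θ) = 1 / (1 + exp(−a(θ − b)))
P_1 = 1/(1+e^{2.0880}) = 0.1103
P_2 = 1/(1+e^{-0.6720}) = 0.6620
P_3 = 1/(1+e^{1.9500}) = 0.1246
E[score] = 0.1103 + 0.6620 + 0.1246 = 0.8968

0.897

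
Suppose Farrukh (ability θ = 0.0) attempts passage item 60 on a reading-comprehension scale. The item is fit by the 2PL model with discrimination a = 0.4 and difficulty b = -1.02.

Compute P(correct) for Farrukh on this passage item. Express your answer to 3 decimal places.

P(θ) = 1 / (1 + exp(−a(θ − b)))
Exponent: 0.4 × (0.0 − (-1.02)) = 0.4080
1/(1 + e^{-0.4080}) = 0.6006

0.601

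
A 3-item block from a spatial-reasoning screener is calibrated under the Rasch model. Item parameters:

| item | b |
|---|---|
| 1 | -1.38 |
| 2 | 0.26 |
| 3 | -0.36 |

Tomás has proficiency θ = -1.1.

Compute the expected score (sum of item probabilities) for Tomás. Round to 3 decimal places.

1.097

P(θ) = 1 / (1 + exp(−(θ − b)))
P_1 = 1/(1+e^{-0.2800}) = 0.5695
P_2 = 1/(1+e^{1.3600}) = 0.2042
P_3 = 1/(1+e^{0.7400}) = 0.3230
E[score] = 0.5695 + 0.2042 + 0.3230 = 1.0968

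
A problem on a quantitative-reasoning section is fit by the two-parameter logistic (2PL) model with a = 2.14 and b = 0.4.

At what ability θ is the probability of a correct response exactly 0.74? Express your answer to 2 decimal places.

0.89

P(θ) = 1 / (1 + exp(−a(θ − b)))
logit = ln(0.7400/0.2600) = 1.0460
θ = b + logit/(a) = 0.4 + 1.0460/2.1400 = 0.8888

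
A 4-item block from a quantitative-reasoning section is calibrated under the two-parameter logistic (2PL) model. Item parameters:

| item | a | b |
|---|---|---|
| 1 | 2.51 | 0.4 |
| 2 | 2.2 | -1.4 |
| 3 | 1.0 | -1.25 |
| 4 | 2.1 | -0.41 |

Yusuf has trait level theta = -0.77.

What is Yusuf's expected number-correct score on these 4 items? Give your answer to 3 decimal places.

1.788

P(theta) = 1 / (1 + exp(−a(theta − b)))
P_1 = 1/(1+e^{2.9367}) = 0.0504
P_2 = 1/(1+e^{-1.3860}) = 0.8000
P_3 = 1/(1+e^{-0.4800}) = 0.6177
P_4 = 1/(1+e^{0.7560}) = 0.3195
E[score] = 0.0504 + 0.8000 + 0.6177 + 0.3195 = 1.7876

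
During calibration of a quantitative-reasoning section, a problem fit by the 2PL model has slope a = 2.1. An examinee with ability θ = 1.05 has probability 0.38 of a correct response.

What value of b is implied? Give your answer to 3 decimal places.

1.283

P(θ) = 1 / (1 + exp(−a(θ − b)))
logit(0.38) = ln(0.38/0.62) = -0.4895
b = θ − logit/(a) = 1.05 − (-0.4895)/2.1000 = 1.2831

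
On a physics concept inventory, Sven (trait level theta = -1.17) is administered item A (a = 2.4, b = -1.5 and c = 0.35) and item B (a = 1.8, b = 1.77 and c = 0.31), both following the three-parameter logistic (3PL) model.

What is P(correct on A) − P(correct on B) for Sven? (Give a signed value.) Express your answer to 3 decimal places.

P(theta) = c + (1 − c) · 1 / (1 + exp(−a(theta − b)))
P_A = 0.7974
P_B = 0.3135
P_A − P_B = 0.4839

0.484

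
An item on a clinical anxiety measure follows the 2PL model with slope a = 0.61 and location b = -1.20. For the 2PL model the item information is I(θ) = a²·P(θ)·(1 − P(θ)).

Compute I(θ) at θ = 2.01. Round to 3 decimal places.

P = 1/(1+e^{-1.9581}) = 0.8763
P(1−P) = 0.8763 × 0.1237 = 0.1084
I = a² × P(1−P) = 0.61² × 0.1084 = 0.04033

0.040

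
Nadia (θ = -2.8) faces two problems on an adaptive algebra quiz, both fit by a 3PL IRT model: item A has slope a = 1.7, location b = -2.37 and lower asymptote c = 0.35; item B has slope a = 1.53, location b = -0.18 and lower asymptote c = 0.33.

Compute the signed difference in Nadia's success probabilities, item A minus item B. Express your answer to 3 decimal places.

0.219

P(θ) = c + (1 − c) · 1 / (1 + exp(−a(θ − b)))
P_A = 0.5612
P_B = 0.3419
P_A − P_B = 0.2193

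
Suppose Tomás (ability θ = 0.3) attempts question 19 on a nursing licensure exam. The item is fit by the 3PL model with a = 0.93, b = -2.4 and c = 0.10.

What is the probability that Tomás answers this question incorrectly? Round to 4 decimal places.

0.0676

P(θ) = c + (1 − c) · 1 / (1 + exp(−a(θ − b)))
Exponent: 0.93 × (0.3 − (-2.4)) = 2.5110
1/(1 + e^{-2.5110}) = 0.9249
P = 0.10 + 0.90 × 0.9249 = 0.9324
P(incorrect) = 1 − 0.9324 = 0.0676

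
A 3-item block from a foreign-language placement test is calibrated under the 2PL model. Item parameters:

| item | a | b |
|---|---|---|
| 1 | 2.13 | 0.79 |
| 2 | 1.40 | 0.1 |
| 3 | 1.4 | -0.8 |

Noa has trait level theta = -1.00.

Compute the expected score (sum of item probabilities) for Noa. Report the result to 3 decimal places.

0.629

P(theta) = 1 / (1 + exp(−a(theta − b)))
P_1 = 1/(1+e^{3.8127}) = 0.0216
P_2 = 1/(1+e^{1.5400}) = 0.1765
P_3 = 1/(1+e^{0.2800}) = 0.4305
E[score] = 0.0216 + 0.1765 + 0.4305 = 0.6286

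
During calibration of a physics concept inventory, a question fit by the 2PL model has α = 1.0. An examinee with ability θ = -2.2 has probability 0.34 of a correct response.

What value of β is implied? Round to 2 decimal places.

P(θ) = 1 / (1 + exp(−α(θ − β)))
logit(0.34) = ln(0.34/0.66) = -0.6633
β = θ − logit/(α) = -2.2 − (-0.6633)/1.0000 = -1.5367

-1.54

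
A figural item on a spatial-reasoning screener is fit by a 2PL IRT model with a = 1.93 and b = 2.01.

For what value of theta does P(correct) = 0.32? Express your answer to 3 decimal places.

1.619

P(theta) = 1 / (1 + exp(−a(theta − b)))
logit = ln(0.3200/0.6800) = -0.7538
theta = b + logit/(a) = 2.01 + (-0.7538)/1.9300 = 1.6194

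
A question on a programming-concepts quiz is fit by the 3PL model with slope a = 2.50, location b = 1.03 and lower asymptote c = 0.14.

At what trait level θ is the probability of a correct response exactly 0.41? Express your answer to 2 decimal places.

P(θ) = c + (1 − c) · 1 / (1 + exp(−a(θ − b)))
Remove guessing floor: (0.41 − 0.14)/(1 − 0.14) = 0.3140
logit = ln(0.3140/0.6860) = -0.7817
θ = b + logit/(a) = 1.03 + (-0.7817)/2.5000 = 0.7173

0.72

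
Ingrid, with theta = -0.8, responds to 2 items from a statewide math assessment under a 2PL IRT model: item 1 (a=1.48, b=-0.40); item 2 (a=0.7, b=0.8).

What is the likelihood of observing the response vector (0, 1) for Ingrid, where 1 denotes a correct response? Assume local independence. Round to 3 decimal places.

0.158

P(theta) = 1 / (1 + exp(−a(theta − b)))
P_1 = 1/(1+e^{0.5920}) = 0.3562
P_2 = 1/(1+e^{1.1200}) = 0.2460
L = (1−P_1) × P_2 = 0.6438 × 0.2460 = 0.15839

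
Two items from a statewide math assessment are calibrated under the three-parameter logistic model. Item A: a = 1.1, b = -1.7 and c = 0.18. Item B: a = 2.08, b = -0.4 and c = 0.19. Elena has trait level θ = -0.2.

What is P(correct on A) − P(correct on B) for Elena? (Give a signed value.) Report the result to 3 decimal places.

0.190

P(θ) = c + (1 − c) · 1 / (1 + exp(−a(θ − b)))
P_A = 0.8679
P_B = 0.6780
P_A − P_B = 0.1898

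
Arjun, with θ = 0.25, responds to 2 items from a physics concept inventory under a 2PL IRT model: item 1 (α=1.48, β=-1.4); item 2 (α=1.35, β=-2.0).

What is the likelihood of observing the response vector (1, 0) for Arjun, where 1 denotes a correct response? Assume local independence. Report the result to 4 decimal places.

0.0421

P(θ) = 1 / (1 + exp(−α(θ − β)))
P_1 = 1/(1+e^{-2.4420}) = 0.9200
P_2 = 1/(1+e^{-3.0375}) = 0.9542
L = P_1 × (1−P_2) = 0.9200 × 0.0458 = 0.04210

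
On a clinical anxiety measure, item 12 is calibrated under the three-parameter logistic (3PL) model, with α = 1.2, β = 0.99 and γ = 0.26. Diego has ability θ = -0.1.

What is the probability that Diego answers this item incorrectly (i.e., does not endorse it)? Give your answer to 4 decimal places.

P(θ) = γ + (1 − γ) · 1 / (1 + exp(−α(θ − β)))
Exponent: 1.2 × (-0.1 − 0.99) = -1.3080
1/(1 + e^{1.3080}) = 0.2128
P = 0.26 + 0.74 × 0.2128 = 0.4175
P(incorrect) = 1 − 0.4175 = 0.5825

0.5825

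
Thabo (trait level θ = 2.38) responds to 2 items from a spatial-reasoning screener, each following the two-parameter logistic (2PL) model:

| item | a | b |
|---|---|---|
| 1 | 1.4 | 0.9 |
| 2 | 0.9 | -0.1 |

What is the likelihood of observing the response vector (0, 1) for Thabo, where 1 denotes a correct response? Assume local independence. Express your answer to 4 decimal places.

0.1010

P(θ) = 1 / (1 + exp(−a(θ − b)))
P_1 = 1/(1+e^{-2.0720}) = 0.8882
P_2 = 1/(1+e^{-2.2320}) = 0.9031
L = (1−P_1) × P_2 = 0.1118 × 0.9031 = 0.10101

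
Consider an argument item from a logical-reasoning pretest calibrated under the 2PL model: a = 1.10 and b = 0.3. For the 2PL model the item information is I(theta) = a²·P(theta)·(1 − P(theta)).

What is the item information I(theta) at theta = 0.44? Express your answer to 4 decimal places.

0.3007

P = 1/(1+e^{-0.1540}) = 0.5384
P(1−P) = 0.5384 × 0.4616 = 0.2485
I = a² × P(1−P) = 1.10² × 0.2485 = 0.30071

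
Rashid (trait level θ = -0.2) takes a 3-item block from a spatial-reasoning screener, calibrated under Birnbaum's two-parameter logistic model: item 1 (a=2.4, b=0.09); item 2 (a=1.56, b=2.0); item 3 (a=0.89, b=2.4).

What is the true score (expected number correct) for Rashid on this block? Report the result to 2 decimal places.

P(θ) = 1 / (1 + exp(−a(θ − b)))
P_1 = 1/(1+e^{0.6960}) = 0.3327
P_2 = 1/(1+e^{3.4320}) = 0.0313
P_3 = 1/(1+e^{2.3140}) = 0.0900
E[score] = 0.3327 + 0.0313 + 0.0900 = 0.4540

0.45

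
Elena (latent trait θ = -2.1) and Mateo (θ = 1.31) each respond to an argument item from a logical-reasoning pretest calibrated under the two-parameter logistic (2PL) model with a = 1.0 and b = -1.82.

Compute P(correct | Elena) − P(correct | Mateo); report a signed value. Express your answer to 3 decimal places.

P(θ) = 1 / (1 + exp(−a(θ − b)))
P(Elena) = 0.4305  [exponent -0.2800]
P(Mateo) = 0.9581  [exponent 3.1300]
Difference = 0.4305 − 0.9581 = -0.5277

-0.528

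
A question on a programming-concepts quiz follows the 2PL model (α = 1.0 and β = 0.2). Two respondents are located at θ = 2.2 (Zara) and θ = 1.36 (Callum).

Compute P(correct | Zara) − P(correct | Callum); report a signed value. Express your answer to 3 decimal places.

P(θ) = 1 / (1 + exp(−α(θ − β)))
P(Zara) = 0.8808  [exponent 2.0000]
P(Callum) = 0.7613  [exponent 1.1600]
Difference = 0.8808 − 0.7613 = 0.1195

0.119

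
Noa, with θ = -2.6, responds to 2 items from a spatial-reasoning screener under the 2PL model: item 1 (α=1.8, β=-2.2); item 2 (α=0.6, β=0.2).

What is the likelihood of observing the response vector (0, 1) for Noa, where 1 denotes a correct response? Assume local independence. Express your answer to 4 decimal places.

P(θ) = 1 / (1 + exp(−α(θ − β)))
P_1 = 1/(1+e^{0.7200}) = 0.3274
P_2 = 1/(1+e^{1.6800}) = 0.1571
L = (1−P_1) × P_2 = 0.6726 × 0.1571 = 0.10566

0.1057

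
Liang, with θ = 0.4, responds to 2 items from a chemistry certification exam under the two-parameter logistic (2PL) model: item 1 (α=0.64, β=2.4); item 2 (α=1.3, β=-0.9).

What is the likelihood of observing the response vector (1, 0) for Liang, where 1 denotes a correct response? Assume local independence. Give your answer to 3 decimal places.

0.034

P(θ) = 1 / (1 + exp(−α(θ − β)))
P_1 = 1/(1+e^{1.2800}) = 0.2176
P_2 = 1/(1+e^{-1.6900}) = 0.8442
L = P_1 × (1−P_2) = 0.2176 × 0.1558 = 0.03389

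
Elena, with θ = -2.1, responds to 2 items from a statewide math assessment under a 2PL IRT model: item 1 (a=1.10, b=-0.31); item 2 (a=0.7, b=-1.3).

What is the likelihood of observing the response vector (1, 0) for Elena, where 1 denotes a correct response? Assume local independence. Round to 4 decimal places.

0.0780

P(θ) = 1 / (1 + exp(−a(θ − b)))
P_1 = 1/(1+e^{1.9690}) = 0.1225
P_2 = 1/(1+e^{0.5600}) = 0.3635
L = P_1 × (1−P_2) = 0.1225 × 0.6365 = 0.07796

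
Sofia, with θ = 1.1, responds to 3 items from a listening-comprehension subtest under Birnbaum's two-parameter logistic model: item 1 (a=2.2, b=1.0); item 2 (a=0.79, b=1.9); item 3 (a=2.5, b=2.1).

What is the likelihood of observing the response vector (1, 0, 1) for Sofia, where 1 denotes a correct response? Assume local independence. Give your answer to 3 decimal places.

P(θ) = 1 / (1 + exp(−a(θ − b)))
P_1 = 1/(1+e^{-0.2200}) = 0.5548
P_2 = 1/(1+e^{0.6320}) = 0.3471
P_3 = 1/(1+e^{2.5000}) = 0.0759
L = P_1 × (1−P_2) × P_3 = 0.5548 × 0.6529 × 0.0759 = 0.02748

0.027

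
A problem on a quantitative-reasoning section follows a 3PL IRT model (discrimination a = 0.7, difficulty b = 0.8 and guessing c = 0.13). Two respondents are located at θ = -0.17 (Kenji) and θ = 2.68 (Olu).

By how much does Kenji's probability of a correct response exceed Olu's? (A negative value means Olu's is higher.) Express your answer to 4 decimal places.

P(θ) = c + (1 − c) · 1 / (1 + exp(−a(θ − b)))
P(Kenji) = 0.4227  [exponent -0.6790]
P(Olu) = 0.8160  [exponent 1.3160]
Difference = 0.4227 − 0.8160 = -0.3933

-0.3933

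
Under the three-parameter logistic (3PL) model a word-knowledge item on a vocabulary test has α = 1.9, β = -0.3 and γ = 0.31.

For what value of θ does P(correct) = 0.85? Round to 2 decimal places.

0.37

P(θ) = γ + (1 − γ) · 1 / (1 + exp(−α(θ − β)))
Remove guessing floor: (0.85 − 0.31)/(1 − 0.31) = 0.7826
logit = ln(0.7826/0.2174) = 1.2809
θ = β + logit/(α) = -0.3 + 1.2809/1.9000 = 0.3742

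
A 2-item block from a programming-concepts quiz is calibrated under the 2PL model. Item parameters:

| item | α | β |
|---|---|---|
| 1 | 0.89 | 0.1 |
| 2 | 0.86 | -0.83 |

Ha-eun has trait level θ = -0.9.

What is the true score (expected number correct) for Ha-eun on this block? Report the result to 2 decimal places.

0.78

P(θ) = 1 / (1 + exp(−α(θ − β)))
P_1 = 1/(1+e^{0.8900}) = 0.2911
P_2 = 1/(1+e^{0.0602}) = 0.4850
E[score] = 0.2911 + 0.4850 = 0.7761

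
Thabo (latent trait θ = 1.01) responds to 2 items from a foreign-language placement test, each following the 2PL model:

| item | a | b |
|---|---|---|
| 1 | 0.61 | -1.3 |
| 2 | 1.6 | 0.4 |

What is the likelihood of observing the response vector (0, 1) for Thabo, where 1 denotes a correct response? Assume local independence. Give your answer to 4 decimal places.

0.1426

P(θ) = 1 / (1 + exp(−a(θ − b)))
P_1 = 1/(1+e^{-1.4091}) = 0.8036
P_2 = 1/(1+e^{-0.9760}) = 0.7263
L = (1−P_1) × P_2 = 0.1964 × 0.7263 = 0.14263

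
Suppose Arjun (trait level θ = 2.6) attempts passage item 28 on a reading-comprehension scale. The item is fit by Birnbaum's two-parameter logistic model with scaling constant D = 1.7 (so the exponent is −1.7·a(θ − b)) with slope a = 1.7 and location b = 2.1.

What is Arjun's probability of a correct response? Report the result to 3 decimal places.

0.809

P(θ) = 1 / (1 + exp(−D·a(θ − b)))
Exponent: 1.7 × 1.7 × (2.6 − 2.1) = 1.4450
1/(1 + e^{-1.4450}) = 0.8092
P = 0.8092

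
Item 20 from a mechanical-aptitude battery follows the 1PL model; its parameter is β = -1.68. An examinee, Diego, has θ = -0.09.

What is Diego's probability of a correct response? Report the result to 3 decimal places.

0.831

P(θ) = 1 / (1 + exp(−(θ − β)))
Exponent: (-0.09 − (-1.68)) = 1.5900
1/(1 + e^{-1.5900}) = 0.8306
P = 0.8306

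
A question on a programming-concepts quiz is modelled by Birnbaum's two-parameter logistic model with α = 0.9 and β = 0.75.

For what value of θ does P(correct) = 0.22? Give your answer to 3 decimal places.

P(θ) = 1 / (1 + exp(−α(θ − β)))
logit = ln(0.2200/0.7800) = -1.2657
θ = β + logit/(α) = 0.75 + (-1.2657)/0.9000 = -0.6563

-0.656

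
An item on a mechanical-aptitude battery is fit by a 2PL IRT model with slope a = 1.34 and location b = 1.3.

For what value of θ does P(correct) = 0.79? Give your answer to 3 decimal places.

2.289

P(θ) = 1 / (1 + exp(−a(θ − b)))
logit = ln(0.7900/0.2100) = 1.3249
θ = b + logit/(a) = 1.3 + 1.3249/1.3400 = 2.2888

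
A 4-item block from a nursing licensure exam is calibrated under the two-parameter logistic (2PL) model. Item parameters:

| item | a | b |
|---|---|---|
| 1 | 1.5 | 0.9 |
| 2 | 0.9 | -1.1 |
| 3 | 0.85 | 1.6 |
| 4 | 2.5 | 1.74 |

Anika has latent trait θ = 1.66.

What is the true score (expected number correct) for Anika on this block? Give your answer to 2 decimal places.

P(θ) = 1 / (1 + exp(−a(θ − b)))
P_1 = 1/(1+e^{-1.1400}) = 0.7577
P_2 = 1/(1+e^{-2.4840}) = 0.9230
P_3 = 1/(1+e^{-0.0510}) = 0.5127
P_4 = 1/(1+e^{0.2000}) = 0.4502
E[score] = 0.7577 + 0.9230 + 0.5127 + 0.4502 = 2.6436

2.64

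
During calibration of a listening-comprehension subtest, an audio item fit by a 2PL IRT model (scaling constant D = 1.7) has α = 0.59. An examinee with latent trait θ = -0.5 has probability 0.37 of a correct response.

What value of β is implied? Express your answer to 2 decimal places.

P(θ) = 1 / (1 + exp(−D·α(θ − β)))
logit(0.37) = ln(0.37/0.63) = -0.5322
β = θ − logit/(1.7·α) = -0.5 − (-0.5322)/1.0030 = 0.0306

0.03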